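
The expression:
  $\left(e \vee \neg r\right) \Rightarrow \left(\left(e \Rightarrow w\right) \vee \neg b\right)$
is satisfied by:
  {w: True, e: False, b: False}
  {e: False, b: False, w: False}
  {w: True, b: True, e: False}
  {b: True, e: False, w: False}
  {w: True, e: True, b: False}
  {e: True, w: False, b: False}
  {w: True, b: True, e: True}


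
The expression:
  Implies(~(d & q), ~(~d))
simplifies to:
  d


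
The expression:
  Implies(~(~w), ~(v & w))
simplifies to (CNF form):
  ~v | ~w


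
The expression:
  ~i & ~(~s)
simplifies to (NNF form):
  s & ~i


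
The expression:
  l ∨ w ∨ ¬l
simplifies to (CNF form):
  True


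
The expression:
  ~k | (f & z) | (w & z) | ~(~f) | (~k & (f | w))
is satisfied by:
  {w: True, f: True, z: True, k: False}
  {w: True, f: True, z: False, k: False}
  {f: True, z: True, w: False, k: False}
  {f: True, w: False, z: False, k: False}
  {w: True, z: True, f: False, k: False}
  {w: True, z: False, f: False, k: False}
  {z: True, w: False, f: False, k: False}
  {w: False, z: False, f: False, k: False}
  {w: True, k: True, f: True, z: True}
  {w: True, k: True, f: True, z: False}
  {k: True, f: True, z: True, w: False}
  {k: True, f: True, z: False, w: False}
  {k: True, w: True, z: True, f: False}


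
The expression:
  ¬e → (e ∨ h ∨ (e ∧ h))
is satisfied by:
  {e: True, h: True}
  {e: True, h: False}
  {h: True, e: False}


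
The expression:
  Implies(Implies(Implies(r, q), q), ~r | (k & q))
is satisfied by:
  {k: True, q: True, r: False}
  {k: True, q: False, r: False}
  {q: True, k: False, r: False}
  {k: False, q: False, r: False}
  {r: True, k: True, q: True}


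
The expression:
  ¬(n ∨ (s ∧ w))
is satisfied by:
  {n: False, s: False, w: False}
  {w: True, n: False, s: False}
  {s: True, n: False, w: False}


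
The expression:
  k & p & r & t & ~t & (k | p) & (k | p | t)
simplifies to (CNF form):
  False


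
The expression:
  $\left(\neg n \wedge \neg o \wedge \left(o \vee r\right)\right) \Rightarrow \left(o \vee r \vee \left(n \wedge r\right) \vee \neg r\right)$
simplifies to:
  $\text{True}$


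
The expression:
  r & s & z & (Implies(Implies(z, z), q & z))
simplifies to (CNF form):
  q & r & s & z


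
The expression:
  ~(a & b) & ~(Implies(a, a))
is never true.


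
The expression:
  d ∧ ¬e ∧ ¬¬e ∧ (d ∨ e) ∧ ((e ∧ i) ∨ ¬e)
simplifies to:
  False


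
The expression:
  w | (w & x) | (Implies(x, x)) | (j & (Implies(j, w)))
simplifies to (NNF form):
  True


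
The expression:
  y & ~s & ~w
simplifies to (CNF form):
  y & ~s & ~w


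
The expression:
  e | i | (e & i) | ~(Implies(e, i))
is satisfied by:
  {i: True, e: True}
  {i: True, e: False}
  {e: True, i: False}


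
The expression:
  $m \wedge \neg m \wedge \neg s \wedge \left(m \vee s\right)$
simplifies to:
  $\text{False}$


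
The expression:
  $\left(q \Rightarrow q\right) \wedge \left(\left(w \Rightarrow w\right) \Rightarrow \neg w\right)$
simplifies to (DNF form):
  $\neg w$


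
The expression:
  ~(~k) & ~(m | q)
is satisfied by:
  {k: True, q: False, m: False}


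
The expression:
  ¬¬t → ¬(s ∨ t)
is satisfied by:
  {t: False}


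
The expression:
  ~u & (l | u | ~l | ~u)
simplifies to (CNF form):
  ~u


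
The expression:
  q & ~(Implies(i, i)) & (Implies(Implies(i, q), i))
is never true.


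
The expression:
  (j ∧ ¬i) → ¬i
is always true.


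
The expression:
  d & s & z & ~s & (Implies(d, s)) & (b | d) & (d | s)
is never true.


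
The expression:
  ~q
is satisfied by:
  {q: False}


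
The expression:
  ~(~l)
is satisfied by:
  {l: True}


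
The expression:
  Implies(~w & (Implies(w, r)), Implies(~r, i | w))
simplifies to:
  i | r | w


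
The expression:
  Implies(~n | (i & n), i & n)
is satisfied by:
  {n: True}


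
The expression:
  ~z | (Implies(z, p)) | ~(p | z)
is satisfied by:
  {p: True, z: False}
  {z: False, p: False}
  {z: True, p: True}


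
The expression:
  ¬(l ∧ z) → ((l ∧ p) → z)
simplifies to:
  z ∨ ¬l ∨ ¬p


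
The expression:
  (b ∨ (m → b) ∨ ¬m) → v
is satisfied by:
  {v: True, m: True, b: False}
  {v: True, b: False, m: False}
  {v: True, m: True, b: True}
  {v: True, b: True, m: False}
  {m: True, b: False, v: False}


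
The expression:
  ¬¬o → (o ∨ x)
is always true.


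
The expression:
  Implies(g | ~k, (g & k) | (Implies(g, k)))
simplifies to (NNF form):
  k | ~g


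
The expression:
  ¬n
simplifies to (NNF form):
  ¬n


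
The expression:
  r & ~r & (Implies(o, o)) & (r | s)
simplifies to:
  False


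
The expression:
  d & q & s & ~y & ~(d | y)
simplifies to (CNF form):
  False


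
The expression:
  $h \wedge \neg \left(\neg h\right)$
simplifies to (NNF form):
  $h$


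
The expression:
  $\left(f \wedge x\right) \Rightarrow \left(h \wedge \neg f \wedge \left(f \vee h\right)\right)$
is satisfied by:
  {x: False, f: False}
  {f: True, x: False}
  {x: True, f: False}


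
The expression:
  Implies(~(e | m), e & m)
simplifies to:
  e | m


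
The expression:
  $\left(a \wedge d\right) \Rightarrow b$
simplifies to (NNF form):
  $b \vee \neg a \vee \neg d$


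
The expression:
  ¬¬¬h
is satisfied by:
  {h: False}


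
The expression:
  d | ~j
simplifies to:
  d | ~j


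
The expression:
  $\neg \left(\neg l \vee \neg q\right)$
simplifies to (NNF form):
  $l \wedge q$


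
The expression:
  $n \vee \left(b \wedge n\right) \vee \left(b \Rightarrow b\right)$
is always true.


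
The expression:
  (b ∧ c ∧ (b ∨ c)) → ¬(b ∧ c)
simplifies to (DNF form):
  ¬b ∨ ¬c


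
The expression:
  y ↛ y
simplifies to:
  False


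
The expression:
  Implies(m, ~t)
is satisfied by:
  {m: False, t: False}
  {t: True, m: False}
  {m: True, t: False}


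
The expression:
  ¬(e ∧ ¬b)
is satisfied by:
  {b: True, e: False}
  {e: False, b: False}
  {e: True, b: True}


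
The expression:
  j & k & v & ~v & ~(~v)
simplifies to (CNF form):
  False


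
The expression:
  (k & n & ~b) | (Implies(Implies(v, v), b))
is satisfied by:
  {b: True, k: True, n: True}
  {b: True, k: True, n: False}
  {b: True, n: True, k: False}
  {b: True, n: False, k: False}
  {k: True, n: True, b: False}


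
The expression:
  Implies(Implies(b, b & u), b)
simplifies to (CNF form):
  b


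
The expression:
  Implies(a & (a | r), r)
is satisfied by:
  {r: True, a: False}
  {a: False, r: False}
  {a: True, r: True}


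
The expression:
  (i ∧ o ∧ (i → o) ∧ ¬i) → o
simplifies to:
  True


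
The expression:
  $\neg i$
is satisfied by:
  {i: False}


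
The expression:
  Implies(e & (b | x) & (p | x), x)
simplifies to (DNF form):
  x | ~b | ~e | ~p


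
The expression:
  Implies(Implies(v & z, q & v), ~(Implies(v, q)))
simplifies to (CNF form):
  v & ~q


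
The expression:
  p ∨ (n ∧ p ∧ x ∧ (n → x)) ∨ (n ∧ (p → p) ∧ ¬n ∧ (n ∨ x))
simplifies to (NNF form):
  p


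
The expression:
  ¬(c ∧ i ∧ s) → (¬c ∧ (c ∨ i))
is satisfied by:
  {s: True, i: True, c: False}
  {i: True, c: False, s: False}
  {s: True, c: True, i: True}


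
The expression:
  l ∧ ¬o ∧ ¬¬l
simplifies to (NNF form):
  l ∧ ¬o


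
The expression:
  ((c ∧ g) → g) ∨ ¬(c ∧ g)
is always true.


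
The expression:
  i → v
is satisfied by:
  {v: True, i: False}
  {i: False, v: False}
  {i: True, v: True}


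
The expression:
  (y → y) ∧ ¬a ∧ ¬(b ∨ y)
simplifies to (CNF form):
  ¬a ∧ ¬b ∧ ¬y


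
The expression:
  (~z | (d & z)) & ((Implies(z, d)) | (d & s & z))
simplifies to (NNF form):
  d | ~z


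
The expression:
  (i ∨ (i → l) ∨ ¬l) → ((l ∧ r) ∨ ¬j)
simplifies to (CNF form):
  (l ∨ ¬j) ∧ (r ∨ ¬j)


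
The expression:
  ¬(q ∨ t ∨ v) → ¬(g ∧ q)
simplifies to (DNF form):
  True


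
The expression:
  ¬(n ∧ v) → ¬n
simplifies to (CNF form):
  v ∨ ¬n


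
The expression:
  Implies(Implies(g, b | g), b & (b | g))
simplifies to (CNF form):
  b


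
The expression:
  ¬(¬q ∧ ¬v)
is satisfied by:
  {q: True, v: True}
  {q: True, v: False}
  {v: True, q: False}


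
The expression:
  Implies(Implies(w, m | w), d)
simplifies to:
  d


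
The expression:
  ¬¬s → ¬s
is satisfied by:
  {s: False}


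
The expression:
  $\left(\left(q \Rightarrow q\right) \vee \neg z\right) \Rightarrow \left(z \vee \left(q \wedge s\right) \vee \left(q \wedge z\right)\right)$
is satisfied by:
  {z: True, s: True, q: True}
  {z: True, s: True, q: False}
  {z: True, q: True, s: False}
  {z: True, q: False, s: False}
  {s: True, q: True, z: False}


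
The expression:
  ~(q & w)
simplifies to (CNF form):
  ~q | ~w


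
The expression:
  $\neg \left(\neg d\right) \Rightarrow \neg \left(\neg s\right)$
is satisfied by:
  {s: True, d: False}
  {d: False, s: False}
  {d: True, s: True}


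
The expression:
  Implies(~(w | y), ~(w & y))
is always true.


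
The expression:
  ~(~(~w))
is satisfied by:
  {w: False}


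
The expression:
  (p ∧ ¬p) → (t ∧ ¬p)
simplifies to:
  True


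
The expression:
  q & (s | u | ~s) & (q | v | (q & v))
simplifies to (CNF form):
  q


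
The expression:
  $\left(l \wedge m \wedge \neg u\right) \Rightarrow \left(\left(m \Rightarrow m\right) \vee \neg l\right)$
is always true.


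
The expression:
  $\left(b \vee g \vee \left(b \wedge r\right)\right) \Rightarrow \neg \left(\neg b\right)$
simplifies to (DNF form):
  $b \vee \neg g$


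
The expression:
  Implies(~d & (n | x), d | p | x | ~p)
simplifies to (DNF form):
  True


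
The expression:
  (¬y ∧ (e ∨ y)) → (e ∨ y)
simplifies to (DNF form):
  True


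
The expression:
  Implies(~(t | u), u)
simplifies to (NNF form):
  t | u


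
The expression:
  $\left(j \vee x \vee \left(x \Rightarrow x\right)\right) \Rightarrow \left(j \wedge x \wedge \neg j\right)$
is never true.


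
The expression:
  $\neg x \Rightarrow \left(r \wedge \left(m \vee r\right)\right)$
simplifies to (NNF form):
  $r \vee x$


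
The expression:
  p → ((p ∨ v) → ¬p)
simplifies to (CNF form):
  ¬p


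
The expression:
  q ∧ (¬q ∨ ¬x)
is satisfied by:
  {q: True, x: False}


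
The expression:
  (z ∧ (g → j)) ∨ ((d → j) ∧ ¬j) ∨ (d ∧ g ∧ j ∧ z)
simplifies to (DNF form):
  (j ∧ z) ∨ (z ∧ ¬g) ∨ (¬d ∧ ¬j)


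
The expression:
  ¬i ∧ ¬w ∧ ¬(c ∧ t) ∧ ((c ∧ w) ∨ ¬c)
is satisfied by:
  {i: False, w: False, c: False}


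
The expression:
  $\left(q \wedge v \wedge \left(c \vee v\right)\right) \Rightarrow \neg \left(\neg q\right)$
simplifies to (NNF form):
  $\text{True}$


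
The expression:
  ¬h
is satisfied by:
  {h: False}


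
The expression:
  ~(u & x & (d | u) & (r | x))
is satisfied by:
  {u: False, x: False}
  {x: True, u: False}
  {u: True, x: False}


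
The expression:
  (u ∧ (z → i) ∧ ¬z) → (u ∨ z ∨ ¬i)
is always true.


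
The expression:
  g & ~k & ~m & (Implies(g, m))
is never true.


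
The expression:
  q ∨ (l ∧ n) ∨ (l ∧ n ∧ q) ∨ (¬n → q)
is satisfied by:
  {n: True, q: True}
  {n: True, q: False}
  {q: True, n: False}


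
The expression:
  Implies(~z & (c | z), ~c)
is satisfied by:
  {z: True, c: False}
  {c: False, z: False}
  {c: True, z: True}


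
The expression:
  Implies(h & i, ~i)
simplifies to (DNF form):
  ~h | ~i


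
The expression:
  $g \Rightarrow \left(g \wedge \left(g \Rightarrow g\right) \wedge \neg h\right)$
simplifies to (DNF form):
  $\neg g \vee \neg h$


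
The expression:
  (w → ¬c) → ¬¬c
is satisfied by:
  {c: True}


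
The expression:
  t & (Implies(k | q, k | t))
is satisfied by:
  {t: True}


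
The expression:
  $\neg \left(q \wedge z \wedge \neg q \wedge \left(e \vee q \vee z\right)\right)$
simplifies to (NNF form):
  $\text{True}$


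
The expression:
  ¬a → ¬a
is always true.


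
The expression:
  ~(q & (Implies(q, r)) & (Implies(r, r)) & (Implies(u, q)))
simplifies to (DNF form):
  ~q | ~r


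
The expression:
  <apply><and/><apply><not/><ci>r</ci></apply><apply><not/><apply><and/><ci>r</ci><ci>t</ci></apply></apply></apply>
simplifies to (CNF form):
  <apply><not/><ci>r</ci></apply>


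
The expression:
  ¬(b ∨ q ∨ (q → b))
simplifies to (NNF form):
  False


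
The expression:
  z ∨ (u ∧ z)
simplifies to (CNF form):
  z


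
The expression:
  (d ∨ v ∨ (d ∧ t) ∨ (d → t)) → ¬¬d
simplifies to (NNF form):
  d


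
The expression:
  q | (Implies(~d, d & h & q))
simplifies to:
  d | q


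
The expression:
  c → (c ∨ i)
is always true.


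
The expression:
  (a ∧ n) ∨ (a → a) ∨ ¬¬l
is always true.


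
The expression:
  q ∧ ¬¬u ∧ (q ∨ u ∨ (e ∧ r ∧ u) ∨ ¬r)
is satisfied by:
  {u: True, q: True}


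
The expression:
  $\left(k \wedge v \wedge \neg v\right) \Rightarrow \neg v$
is always true.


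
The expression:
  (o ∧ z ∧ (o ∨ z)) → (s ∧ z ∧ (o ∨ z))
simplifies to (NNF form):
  s ∨ ¬o ∨ ¬z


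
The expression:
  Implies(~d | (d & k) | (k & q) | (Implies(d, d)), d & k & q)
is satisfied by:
  {d: True, q: True, k: True}


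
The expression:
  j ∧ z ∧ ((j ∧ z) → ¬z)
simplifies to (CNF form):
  False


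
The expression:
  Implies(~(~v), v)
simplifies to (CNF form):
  True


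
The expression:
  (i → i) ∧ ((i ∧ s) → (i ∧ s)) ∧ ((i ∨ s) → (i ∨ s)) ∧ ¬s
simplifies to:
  ¬s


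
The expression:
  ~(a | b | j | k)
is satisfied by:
  {b: False, j: False, k: False, a: False}


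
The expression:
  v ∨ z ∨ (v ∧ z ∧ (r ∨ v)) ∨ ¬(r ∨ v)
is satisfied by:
  {z: True, v: True, r: False}
  {z: True, v: False, r: False}
  {v: True, z: False, r: False}
  {z: False, v: False, r: False}
  {r: True, z: True, v: True}
  {r: True, z: True, v: False}
  {r: True, v: True, z: False}


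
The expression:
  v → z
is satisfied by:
  {z: True, v: False}
  {v: False, z: False}
  {v: True, z: True}


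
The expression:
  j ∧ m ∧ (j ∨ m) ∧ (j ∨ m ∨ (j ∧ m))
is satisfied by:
  {m: True, j: True}


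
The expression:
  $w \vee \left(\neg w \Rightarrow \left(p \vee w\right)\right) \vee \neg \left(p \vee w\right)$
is always true.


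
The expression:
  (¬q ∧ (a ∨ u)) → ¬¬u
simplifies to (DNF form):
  q ∨ u ∨ ¬a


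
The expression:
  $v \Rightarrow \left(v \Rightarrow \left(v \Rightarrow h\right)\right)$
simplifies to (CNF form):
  $h \vee \neg v$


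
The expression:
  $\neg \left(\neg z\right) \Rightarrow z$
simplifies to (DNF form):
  $\text{True}$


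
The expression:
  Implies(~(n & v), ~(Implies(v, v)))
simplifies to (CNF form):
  n & v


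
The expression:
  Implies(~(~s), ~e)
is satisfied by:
  {s: False, e: False}
  {e: True, s: False}
  {s: True, e: False}


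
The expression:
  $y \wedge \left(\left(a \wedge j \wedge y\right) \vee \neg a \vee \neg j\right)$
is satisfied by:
  {y: True}


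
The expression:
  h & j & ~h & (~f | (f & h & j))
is never true.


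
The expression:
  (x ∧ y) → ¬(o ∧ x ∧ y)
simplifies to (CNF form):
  ¬o ∨ ¬x ∨ ¬y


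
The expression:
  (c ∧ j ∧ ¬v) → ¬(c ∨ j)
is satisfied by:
  {v: True, c: False, j: False}
  {c: False, j: False, v: False}
  {j: True, v: True, c: False}
  {j: True, c: False, v: False}
  {v: True, c: True, j: False}
  {c: True, v: False, j: False}
  {j: True, c: True, v: True}


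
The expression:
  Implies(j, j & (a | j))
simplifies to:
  True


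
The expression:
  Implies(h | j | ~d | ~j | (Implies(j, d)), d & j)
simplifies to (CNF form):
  d & j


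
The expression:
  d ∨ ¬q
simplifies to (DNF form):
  d ∨ ¬q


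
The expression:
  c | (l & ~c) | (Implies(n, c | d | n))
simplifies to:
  True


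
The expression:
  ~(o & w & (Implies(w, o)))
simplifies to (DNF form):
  ~o | ~w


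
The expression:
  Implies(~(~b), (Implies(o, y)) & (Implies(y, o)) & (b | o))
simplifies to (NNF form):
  ~b | (o & y) | (~o & ~y)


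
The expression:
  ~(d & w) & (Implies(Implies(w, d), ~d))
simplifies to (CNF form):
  ~d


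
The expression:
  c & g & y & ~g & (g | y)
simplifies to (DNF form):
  False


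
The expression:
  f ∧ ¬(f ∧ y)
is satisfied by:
  {f: True, y: False}


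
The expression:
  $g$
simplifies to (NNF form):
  $g$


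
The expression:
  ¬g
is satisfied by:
  {g: False}


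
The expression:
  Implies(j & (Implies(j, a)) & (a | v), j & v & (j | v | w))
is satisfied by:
  {v: True, a: False, j: False}
  {v: False, a: False, j: False}
  {j: True, v: True, a: False}
  {j: True, v: False, a: False}
  {a: True, v: True, j: False}
  {a: True, v: False, j: False}
  {a: True, j: True, v: True}


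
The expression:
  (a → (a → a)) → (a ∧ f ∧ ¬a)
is never true.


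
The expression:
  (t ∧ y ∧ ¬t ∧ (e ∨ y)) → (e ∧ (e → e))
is always true.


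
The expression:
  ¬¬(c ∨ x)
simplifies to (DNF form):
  c ∨ x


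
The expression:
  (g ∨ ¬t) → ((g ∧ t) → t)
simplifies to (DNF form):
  True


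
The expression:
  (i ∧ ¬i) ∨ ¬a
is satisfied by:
  {a: False}


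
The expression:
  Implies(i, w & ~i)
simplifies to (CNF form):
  ~i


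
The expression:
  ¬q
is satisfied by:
  {q: False}


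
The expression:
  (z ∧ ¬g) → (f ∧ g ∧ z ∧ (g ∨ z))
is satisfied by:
  {g: True, z: False}
  {z: False, g: False}
  {z: True, g: True}


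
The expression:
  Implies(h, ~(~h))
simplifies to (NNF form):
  True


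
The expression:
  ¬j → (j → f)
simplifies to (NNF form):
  True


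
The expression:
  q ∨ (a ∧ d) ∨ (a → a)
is always true.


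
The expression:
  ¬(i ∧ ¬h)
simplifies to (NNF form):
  h ∨ ¬i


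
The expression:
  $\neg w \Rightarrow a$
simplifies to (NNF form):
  $a \vee w$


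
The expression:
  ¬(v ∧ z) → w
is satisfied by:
  {z: True, w: True, v: True}
  {z: True, w: True, v: False}
  {w: True, v: True, z: False}
  {w: True, v: False, z: False}
  {z: True, v: True, w: False}


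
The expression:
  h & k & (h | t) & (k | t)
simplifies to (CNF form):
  h & k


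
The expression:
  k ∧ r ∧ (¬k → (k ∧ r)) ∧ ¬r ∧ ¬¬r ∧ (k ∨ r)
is never true.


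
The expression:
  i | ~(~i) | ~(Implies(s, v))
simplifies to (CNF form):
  (i | s) & (i | ~v)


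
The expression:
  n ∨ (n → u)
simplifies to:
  True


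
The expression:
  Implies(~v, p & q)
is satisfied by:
  {q: True, v: True, p: True}
  {q: True, v: True, p: False}
  {v: True, p: True, q: False}
  {v: True, p: False, q: False}
  {q: True, p: True, v: False}


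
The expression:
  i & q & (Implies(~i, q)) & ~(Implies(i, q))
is never true.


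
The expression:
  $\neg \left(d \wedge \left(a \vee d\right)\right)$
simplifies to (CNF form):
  $\neg d$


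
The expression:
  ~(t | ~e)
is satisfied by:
  {e: True, t: False}


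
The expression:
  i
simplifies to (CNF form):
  i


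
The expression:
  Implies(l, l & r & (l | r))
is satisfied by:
  {r: True, l: False}
  {l: False, r: False}
  {l: True, r: True}


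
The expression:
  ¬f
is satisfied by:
  {f: False}


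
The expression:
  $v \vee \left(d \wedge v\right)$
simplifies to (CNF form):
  $v$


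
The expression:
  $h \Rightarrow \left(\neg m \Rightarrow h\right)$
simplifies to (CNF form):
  $\text{True}$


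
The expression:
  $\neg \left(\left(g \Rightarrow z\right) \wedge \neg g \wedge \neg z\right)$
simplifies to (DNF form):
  $g \vee z$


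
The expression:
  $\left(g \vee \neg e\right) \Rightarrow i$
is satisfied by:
  {i: True, e: True, g: False}
  {i: True, e: False, g: False}
  {i: True, g: True, e: True}
  {i: True, g: True, e: False}
  {e: True, g: False, i: False}


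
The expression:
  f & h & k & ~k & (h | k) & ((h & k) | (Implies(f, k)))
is never true.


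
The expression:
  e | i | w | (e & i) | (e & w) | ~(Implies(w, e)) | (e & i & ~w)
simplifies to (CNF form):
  e | i | w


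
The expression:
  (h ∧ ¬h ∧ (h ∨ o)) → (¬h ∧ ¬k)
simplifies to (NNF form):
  True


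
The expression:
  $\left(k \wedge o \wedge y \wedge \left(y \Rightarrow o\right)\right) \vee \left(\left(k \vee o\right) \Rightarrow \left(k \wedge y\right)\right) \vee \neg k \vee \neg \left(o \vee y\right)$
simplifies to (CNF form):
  $y \vee \neg k \vee \neg o$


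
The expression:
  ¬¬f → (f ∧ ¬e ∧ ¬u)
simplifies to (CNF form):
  (¬e ∨ ¬f) ∧ (¬f ∨ ¬u)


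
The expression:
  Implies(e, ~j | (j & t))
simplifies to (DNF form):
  t | ~e | ~j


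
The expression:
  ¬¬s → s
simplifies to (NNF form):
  True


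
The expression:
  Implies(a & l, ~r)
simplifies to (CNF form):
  ~a | ~l | ~r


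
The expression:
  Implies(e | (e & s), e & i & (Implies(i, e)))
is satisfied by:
  {i: True, e: False}
  {e: False, i: False}
  {e: True, i: True}


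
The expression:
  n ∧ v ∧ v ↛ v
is never true.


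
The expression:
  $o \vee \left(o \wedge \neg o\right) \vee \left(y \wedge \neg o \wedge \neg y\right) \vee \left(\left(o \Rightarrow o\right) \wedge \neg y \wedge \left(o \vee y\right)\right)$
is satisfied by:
  {o: True}


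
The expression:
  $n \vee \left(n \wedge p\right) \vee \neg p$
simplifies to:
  $n \vee \neg p$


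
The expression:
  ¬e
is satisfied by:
  {e: False}


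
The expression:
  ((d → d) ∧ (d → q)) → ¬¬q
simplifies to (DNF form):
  d ∨ q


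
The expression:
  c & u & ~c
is never true.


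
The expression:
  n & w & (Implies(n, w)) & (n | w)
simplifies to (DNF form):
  n & w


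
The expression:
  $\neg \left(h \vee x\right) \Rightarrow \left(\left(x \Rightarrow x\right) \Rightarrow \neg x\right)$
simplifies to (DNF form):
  $\text{True}$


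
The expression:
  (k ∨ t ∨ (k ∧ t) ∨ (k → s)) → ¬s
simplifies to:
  ¬s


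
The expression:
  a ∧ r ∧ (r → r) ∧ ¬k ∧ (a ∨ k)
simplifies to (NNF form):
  a ∧ r ∧ ¬k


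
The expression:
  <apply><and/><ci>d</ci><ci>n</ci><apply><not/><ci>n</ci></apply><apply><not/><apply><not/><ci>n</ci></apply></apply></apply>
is never true.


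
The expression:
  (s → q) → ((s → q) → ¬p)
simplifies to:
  (s ∧ ¬q) ∨ ¬p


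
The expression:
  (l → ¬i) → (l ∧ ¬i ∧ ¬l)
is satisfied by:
  {i: True, l: True}


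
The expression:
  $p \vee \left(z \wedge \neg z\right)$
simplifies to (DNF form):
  $p$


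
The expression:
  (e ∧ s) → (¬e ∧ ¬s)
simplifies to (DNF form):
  ¬e ∨ ¬s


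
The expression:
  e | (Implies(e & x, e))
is always true.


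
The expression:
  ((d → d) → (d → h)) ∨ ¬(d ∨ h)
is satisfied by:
  {h: True, d: False}
  {d: False, h: False}
  {d: True, h: True}


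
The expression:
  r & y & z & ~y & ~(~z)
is never true.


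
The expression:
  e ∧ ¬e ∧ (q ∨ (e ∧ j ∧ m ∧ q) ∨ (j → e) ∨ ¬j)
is never true.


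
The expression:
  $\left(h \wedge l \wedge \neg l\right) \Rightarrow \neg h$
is always true.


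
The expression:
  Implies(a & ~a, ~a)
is always true.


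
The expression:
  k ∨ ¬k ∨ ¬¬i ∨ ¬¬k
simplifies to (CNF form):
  True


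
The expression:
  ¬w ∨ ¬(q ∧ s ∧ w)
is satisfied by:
  {s: False, q: False, w: False}
  {w: True, s: False, q: False}
  {q: True, s: False, w: False}
  {w: True, q: True, s: False}
  {s: True, w: False, q: False}
  {w: True, s: True, q: False}
  {q: True, s: True, w: False}


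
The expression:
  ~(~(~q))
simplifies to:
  ~q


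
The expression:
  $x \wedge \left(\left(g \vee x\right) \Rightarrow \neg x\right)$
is never true.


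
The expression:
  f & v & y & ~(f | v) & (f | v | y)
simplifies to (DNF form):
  False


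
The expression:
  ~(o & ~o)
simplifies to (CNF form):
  True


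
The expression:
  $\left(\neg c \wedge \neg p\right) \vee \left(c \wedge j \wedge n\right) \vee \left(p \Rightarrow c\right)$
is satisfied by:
  {c: True, p: False}
  {p: False, c: False}
  {p: True, c: True}


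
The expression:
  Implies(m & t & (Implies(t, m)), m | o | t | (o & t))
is always true.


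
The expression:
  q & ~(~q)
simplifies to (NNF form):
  q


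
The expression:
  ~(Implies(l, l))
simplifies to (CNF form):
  False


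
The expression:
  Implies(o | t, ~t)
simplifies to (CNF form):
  ~t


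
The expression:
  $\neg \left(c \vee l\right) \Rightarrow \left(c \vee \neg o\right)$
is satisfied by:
  {c: True, l: True, o: False}
  {c: True, o: False, l: False}
  {l: True, o: False, c: False}
  {l: False, o: False, c: False}
  {c: True, l: True, o: True}
  {c: True, o: True, l: False}
  {l: True, o: True, c: False}


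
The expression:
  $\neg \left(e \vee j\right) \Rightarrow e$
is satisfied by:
  {e: True, j: True}
  {e: True, j: False}
  {j: True, e: False}


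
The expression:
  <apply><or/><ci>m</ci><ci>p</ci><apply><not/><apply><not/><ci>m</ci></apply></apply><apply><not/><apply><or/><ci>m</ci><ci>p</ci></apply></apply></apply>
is always true.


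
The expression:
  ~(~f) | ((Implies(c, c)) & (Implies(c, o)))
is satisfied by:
  {o: True, f: True, c: False}
  {o: True, f: False, c: False}
  {f: True, o: False, c: False}
  {o: False, f: False, c: False}
  {o: True, c: True, f: True}
  {o: True, c: True, f: False}
  {c: True, f: True, o: False}


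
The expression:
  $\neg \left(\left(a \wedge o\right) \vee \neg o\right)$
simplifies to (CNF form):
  $o \wedge \neg a$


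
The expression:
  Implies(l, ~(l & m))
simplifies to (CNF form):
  ~l | ~m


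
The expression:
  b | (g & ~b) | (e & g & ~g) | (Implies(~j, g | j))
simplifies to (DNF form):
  b | g | j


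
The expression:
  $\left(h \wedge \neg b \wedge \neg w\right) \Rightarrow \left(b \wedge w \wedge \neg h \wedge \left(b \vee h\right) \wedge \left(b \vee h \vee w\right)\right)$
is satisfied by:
  {b: True, w: True, h: False}
  {b: True, h: False, w: False}
  {w: True, h: False, b: False}
  {w: False, h: False, b: False}
  {b: True, w: True, h: True}
  {b: True, h: True, w: False}
  {w: True, h: True, b: False}


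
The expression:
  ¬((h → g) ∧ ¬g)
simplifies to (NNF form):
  g ∨ h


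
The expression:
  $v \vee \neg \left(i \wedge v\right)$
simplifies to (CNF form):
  $\text{True}$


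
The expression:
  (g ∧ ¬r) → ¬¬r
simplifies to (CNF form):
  r ∨ ¬g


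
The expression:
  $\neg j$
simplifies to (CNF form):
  $\neg j$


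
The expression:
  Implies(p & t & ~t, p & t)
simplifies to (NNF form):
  True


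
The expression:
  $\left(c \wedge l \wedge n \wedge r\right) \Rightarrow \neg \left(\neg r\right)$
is always true.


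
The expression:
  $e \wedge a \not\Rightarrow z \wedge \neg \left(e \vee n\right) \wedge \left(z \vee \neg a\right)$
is never true.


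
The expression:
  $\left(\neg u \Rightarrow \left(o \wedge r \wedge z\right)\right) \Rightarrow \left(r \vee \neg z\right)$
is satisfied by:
  {r: True, u: False, z: False}
  {u: False, z: False, r: False}
  {r: True, z: True, u: False}
  {z: True, u: False, r: False}
  {r: True, u: True, z: False}
  {u: True, r: False, z: False}
  {r: True, z: True, u: True}


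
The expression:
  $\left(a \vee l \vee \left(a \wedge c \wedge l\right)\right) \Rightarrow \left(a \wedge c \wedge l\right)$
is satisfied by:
  {c: True, l: False, a: False}
  {c: False, l: False, a: False}
  {a: True, l: True, c: True}


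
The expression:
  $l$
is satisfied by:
  {l: True}


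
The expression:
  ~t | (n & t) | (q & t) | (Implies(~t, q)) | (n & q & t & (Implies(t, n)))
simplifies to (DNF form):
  True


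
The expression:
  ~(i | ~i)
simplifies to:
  False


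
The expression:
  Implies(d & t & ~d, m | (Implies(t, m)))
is always true.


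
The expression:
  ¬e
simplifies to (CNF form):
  ¬e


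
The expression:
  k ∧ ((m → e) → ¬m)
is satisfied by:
  {k: True, m: False, e: False}
  {e: True, k: True, m: False}
  {m: True, k: True, e: False}


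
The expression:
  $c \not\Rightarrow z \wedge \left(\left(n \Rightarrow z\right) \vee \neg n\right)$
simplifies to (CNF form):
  $c \wedge \neg n \wedge \neg z$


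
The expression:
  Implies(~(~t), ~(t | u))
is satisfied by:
  {t: False}


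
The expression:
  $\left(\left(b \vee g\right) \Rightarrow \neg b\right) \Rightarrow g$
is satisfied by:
  {b: True, g: True}
  {b: True, g: False}
  {g: True, b: False}


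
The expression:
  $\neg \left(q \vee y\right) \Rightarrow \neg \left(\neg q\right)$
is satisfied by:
  {y: True, q: True}
  {y: True, q: False}
  {q: True, y: False}


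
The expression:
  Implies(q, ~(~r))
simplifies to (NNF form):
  r | ~q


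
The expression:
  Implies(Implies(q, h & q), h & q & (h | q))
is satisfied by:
  {q: True}


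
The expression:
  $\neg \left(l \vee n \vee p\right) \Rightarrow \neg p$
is always true.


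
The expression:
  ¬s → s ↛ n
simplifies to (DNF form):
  s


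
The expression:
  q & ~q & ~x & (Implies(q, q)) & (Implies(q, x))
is never true.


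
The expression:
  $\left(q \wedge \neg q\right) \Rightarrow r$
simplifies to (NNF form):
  $\text{True}$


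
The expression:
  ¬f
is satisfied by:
  {f: False}


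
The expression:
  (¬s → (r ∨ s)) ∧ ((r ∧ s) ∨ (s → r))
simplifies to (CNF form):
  r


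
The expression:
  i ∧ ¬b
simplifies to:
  i ∧ ¬b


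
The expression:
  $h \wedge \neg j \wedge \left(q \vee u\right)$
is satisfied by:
  {h: True, q: True, u: True, j: False}
  {h: True, q: True, u: False, j: False}
  {h: True, u: True, q: False, j: False}


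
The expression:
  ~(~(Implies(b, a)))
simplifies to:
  a | ~b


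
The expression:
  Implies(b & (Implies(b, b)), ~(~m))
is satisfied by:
  {m: True, b: False}
  {b: False, m: False}
  {b: True, m: True}


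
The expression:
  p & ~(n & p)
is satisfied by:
  {p: True, n: False}


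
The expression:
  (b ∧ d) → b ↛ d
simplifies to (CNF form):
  ¬b ∨ ¬d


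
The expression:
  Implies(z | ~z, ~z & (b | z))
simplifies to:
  b & ~z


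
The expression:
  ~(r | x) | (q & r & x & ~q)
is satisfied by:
  {x: False, r: False}


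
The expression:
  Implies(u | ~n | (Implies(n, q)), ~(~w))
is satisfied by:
  {w: True, n: True, u: False, q: False}
  {w: True, n: False, u: False, q: False}
  {q: True, w: True, n: True, u: False}
  {q: True, w: True, n: False, u: False}
  {w: True, u: True, n: True, q: False}
  {w: True, u: True, n: False, q: False}
  {w: True, u: True, q: True, n: True}
  {w: True, u: True, q: True, n: False}
  {n: True, w: False, u: False, q: False}


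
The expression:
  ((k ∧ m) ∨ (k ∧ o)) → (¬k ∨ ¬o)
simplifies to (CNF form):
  ¬k ∨ ¬o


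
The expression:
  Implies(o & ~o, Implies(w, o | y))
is always true.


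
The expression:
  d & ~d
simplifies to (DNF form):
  False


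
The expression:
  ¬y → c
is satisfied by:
  {y: True, c: True}
  {y: True, c: False}
  {c: True, y: False}


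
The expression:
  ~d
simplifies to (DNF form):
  ~d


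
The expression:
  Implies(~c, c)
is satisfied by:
  {c: True}


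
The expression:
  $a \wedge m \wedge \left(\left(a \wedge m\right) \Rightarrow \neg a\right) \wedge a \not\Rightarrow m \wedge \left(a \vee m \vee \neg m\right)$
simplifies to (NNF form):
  $\text{False}$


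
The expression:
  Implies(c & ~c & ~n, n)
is always true.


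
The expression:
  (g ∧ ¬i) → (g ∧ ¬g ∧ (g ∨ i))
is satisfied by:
  {i: True, g: False}
  {g: False, i: False}
  {g: True, i: True}


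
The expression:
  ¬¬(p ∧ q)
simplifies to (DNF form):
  p ∧ q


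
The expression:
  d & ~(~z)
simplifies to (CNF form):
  d & z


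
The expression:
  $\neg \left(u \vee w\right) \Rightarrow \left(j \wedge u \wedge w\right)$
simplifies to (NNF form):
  $u \vee w$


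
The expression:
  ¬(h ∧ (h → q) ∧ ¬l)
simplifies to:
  l ∨ ¬h ∨ ¬q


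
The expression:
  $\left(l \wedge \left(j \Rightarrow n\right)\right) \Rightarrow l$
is always true.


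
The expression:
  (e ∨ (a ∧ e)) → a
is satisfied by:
  {a: True, e: False}
  {e: False, a: False}
  {e: True, a: True}


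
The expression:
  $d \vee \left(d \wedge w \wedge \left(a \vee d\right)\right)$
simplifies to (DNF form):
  $d$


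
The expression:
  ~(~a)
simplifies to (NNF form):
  a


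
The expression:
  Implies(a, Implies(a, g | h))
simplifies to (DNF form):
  g | h | ~a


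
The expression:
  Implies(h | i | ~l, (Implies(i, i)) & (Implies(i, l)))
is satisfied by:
  {l: True, i: False}
  {i: False, l: False}
  {i: True, l: True}


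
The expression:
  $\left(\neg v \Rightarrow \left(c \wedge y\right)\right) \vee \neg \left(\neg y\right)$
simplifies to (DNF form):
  $v \vee y$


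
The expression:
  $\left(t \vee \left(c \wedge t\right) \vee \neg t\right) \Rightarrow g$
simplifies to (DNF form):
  $g$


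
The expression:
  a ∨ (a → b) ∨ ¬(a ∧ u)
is always true.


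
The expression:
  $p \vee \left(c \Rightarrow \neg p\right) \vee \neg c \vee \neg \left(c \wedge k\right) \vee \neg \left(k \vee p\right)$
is always true.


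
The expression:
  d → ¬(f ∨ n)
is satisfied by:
  {n: False, d: False, f: False}
  {f: True, n: False, d: False}
  {n: True, f: False, d: False}
  {f: True, n: True, d: False}
  {d: True, f: False, n: False}


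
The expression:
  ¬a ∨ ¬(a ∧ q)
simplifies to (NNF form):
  ¬a ∨ ¬q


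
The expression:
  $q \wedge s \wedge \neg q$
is never true.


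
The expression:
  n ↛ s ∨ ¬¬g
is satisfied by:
  {n: True, g: True, s: False}
  {g: True, s: False, n: False}
  {n: True, g: True, s: True}
  {g: True, s: True, n: False}
  {n: True, s: False, g: False}


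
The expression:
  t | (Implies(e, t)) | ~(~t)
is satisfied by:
  {t: True, e: False}
  {e: False, t: False}
  {e: True, t: True}


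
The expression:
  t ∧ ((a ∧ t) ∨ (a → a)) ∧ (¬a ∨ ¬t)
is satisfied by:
  {t: True, a: False}


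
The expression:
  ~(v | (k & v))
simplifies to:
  ~v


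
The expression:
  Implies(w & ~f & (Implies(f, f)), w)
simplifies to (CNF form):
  True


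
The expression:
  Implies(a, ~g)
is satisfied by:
  {g: False, a: False}
  {a: True, g: False}
  {g: True, a: False}


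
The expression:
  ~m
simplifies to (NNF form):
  ~m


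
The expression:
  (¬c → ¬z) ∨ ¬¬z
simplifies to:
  True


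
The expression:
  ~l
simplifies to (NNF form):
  ~l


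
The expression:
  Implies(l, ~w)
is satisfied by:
  {l: False, w: False}
  {w: True, l: False}
  {l: True, w: False}


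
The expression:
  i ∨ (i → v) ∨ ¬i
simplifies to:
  True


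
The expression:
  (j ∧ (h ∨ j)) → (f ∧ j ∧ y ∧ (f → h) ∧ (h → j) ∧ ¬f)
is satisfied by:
  {j: False}


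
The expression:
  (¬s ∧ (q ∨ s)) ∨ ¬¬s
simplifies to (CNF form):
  q ∨ s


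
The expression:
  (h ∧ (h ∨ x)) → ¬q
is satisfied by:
  {h: False, q: False}
  {q: True, h: False}
  {h: True, q: False}


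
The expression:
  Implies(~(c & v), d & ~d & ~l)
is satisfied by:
  {c: True, v: True}


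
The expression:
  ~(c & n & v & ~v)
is always true.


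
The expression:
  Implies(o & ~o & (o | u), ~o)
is always true.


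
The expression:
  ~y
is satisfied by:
  {y: False}


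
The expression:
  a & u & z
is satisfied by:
  {a: True, z: True, u: True}


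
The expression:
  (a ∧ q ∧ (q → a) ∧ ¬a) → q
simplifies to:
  True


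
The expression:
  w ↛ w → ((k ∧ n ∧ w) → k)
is always true.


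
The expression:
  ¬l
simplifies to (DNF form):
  ¬l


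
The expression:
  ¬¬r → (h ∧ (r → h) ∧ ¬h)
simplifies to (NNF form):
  ¬r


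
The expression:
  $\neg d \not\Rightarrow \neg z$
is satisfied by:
  {z: True, d: False}


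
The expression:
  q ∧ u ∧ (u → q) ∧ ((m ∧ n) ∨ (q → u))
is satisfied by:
  {u: True, q: True}


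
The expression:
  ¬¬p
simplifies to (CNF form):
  p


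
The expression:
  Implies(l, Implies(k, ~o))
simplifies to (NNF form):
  ~k | ~l | ~o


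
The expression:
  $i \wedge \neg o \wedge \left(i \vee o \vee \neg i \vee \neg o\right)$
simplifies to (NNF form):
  $i \wedge \neg o$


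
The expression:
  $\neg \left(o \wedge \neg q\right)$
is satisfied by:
  {q: True, o: False}
  {o: False, q: False}
  {o: True, q: True}


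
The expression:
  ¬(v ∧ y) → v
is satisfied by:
  {v: True}


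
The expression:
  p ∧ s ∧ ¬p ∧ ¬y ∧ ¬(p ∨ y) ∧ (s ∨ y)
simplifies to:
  False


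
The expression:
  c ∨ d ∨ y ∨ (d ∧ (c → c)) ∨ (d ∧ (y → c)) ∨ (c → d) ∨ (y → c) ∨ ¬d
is always true.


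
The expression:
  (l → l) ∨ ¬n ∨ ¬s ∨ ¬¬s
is always true.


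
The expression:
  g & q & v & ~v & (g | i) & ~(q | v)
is never true.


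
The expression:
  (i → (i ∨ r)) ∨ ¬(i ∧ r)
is always true.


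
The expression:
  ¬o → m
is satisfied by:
  {o: True, m: True}
  {o: True, m: False}
  {m: True, o: False}


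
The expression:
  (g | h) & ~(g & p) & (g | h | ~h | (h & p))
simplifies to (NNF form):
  (g & ~p) | (h & ~g)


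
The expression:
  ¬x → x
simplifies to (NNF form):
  x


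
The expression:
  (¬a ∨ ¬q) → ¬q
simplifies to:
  a ∨ ¬q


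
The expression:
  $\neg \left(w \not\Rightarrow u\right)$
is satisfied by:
  {u: True, w: False}
  {w: False, u: False}
  {w: True, u: True}


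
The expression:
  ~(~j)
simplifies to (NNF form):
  j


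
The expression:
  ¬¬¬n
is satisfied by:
  {n: False}


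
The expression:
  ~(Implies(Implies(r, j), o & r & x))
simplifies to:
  ~r | (j & ~o) | (j & ~x)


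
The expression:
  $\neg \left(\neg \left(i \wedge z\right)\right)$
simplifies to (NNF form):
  $i \wedge z$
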